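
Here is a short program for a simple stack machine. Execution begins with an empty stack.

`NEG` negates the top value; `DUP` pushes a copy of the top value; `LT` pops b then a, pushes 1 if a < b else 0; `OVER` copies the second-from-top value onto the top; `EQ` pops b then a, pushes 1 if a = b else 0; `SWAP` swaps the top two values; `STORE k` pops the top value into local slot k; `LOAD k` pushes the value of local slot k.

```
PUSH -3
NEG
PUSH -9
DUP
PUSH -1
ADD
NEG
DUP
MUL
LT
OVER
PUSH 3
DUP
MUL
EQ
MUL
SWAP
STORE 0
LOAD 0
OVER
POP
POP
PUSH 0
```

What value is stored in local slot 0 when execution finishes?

PUSH -3  -3
NEG      3
PUSH -9  3 -9
DUP      3 -9 -9
PUSH -1  3 -9 -9 -1
ADD      3 -9 -10
NEG      3 -9 10
DUP      3 -9 10 10
MUL      3 -9 100
LT       3 1
OVER     3 1 3
PUSH 3   3 1 3 3
DUP      3 1 3 3 3
MUL      3 1 3 9
EQ       3 1 0
MUL      3 0
SWAP     0 3
STORE 0  0
LOAD 0   0 3
OVER     0 3 0
POP      0 3
POP      0
PUSH 0   0 0

3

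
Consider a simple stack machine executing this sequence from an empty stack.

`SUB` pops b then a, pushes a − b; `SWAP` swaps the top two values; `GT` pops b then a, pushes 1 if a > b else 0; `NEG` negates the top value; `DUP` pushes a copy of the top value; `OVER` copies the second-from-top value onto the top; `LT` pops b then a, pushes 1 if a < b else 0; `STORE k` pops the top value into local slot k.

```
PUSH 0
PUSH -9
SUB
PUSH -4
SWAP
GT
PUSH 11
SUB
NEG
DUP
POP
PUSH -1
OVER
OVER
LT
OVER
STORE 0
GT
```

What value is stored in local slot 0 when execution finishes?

PUSH 0  → [0]
PUSH -9 → [0, -9]
SUB     → [9]
PUSH -4 → [9, -4]
SWAP    → [-4, 9]
GT      → [0]
PUSH 11 → [0, 11]
SUB     → [-11]
NEG     → [11]
DUP     → [11, 11]
POP     → [11]
PUSH -1 → [11, -1]
OVER    → [11, -1, 11]
OVER    → [11, -1, 11, -1]
LT      → [11, -1, 0]
OVER    → [11, -1, 0, -1]
STORE 0 → [11, -1, 0]
GT      → [11, 0]

-1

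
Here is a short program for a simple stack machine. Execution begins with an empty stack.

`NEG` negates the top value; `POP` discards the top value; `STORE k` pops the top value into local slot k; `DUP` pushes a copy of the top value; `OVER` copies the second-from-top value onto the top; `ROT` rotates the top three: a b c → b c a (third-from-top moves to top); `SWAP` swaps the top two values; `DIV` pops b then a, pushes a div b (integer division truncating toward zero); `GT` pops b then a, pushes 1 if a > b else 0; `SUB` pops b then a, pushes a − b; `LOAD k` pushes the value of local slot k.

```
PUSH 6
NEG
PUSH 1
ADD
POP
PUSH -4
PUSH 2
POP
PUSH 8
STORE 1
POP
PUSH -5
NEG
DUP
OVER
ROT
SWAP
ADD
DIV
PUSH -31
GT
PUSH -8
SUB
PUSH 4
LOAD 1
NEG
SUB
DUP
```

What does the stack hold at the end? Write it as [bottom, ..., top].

PUSH 6   → 6
NEG      → -6
PUSH 1   → -6 1
ADD      → -5
POP      → (empty)
PUSH -4  → -4
PUSH 2   → -4 2
POP      → -4
PUSH 8   → -4 8
STORE 1  → -4
POP      → (empty)
PUSH -5  → -5
NEG      → 5
DUP      → 5 5
OVER     → 5 5 5
ROT      → 5 5 5
SWAP     → 5 5 5
ADD      → 5 10
DIV      → 0
PUSH -31 → 0 -31
GT       → 1
PUSH -8  → 1 -8
SUB      → 9
PUSH 4   → 9 4
LOAD 1   → 9 4 8
NEG      → 9 4 -8
SUB      → 9 12
DUP      → 9 12 12

[9, 12, 12]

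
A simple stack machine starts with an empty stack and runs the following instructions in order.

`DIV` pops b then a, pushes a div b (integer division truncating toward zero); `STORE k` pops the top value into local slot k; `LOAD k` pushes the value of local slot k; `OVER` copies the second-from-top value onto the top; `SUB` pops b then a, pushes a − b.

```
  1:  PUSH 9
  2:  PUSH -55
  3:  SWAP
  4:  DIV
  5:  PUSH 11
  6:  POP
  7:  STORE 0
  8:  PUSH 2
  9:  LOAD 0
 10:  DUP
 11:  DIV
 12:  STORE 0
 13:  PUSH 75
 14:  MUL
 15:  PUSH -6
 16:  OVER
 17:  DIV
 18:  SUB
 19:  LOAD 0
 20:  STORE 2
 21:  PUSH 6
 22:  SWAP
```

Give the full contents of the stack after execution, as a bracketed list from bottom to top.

PUSH 9    9
PUSH -55  9 -55
SWAP      -55 9
DIV       -6
PUSH 11   -6 11
POP       -6
STORE 0   (empty)
PUSH 2    2
LOAD 0    2 -6
DUP       2 -6 -6
DIV       2 1
STORE 0   2
PUSH 75   2 75
MUL       150
PUSH -6   150 -6
OVER      150 -6 150
DIV       150 0
SUB       150
LOAD 0    150 1
STORE 2   150
PUSH 6    150 6
SWAP      6 150

[6, 150]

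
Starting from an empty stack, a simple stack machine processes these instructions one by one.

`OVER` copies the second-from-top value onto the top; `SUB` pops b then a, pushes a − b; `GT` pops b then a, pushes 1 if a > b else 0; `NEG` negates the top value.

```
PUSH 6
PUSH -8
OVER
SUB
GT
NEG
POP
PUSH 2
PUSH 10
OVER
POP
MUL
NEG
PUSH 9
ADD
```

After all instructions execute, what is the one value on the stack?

-11

PUSH 6   6
PUSH -8  6 -8
OVER     6 -8 6
SUB      6 -14
GT       1
NEG      -1
POP      (empty)
PUSH 2   2
PUSH 10  2 10
OVER     2 10 2
POP      2 10
MUL      20
NEG      -20
PUSH 9   -20 9
ADD      -11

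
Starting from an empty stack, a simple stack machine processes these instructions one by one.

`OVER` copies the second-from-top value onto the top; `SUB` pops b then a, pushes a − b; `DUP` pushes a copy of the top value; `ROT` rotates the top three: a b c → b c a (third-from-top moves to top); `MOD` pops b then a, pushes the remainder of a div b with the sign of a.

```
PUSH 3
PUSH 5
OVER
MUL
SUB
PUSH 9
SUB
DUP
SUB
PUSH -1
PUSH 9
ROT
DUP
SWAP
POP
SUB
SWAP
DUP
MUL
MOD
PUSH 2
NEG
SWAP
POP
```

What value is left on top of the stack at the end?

-2

PUSH 3  -> [3]
PUSH 5  -> [3, 5]
OVER    -> [3, 5, 3]
MUL     -> [3, 15]
SUB     -> [-12]
PUSH 9  -> [-12, 9]
SUB     -> [-21]
DUP     -> [-21, -21]
SUB     -> [0]
PUSH -1 -> [0, -1]
PUSH 9  -> [0, -1, 9]
ROT     -> [-1, 9, 0]
DUP     -> [-1, 9, 0, 0]
SWAP    -> [-1, 9, 0, 0]
POP     -> [-1, 9, 0]
SUB     -> [-1, 9]
SWAP    -> [9, -1]
DUP     -> [9, -1, -1]
MUL     -> [9, 1]
MOD     -> [0]
PUSH 2  -> [0, 2]
NEG     -> [0, -2]
SWAP    -> [-2, 0]
POP     -> [-2]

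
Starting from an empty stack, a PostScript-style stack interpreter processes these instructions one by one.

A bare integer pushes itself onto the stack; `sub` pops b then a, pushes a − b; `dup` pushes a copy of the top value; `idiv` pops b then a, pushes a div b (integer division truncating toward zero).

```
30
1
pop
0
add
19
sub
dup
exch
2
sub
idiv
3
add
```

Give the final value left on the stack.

4

30   → [30]
1    → [30, 1]
pop  → [30]
0    → [30, 0]
add  → [30]
19   → [30, 19]
sub  → [11]
dup  → [11, 11]
exch → [11, 11]
2    → [11, 11, 2]
sub  → [11, 9]
idiv → [1]
3    → [1, 3]
add  → [4]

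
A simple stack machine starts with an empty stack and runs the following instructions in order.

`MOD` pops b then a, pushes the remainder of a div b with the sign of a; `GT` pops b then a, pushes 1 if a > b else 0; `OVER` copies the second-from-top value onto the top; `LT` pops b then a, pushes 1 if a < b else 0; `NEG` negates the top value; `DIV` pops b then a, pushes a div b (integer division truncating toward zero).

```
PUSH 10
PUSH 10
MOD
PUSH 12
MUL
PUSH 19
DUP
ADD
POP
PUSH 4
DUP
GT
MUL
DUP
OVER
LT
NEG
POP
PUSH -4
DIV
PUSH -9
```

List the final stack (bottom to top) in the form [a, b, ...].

[0, -9]

PUSH 10  [10]
PUSH 10  [10, 10]
MOD      [0]
PUSH 12  [0, 12]
MUL      [0]
PUSH 19  [0, 19]
DUP      [0, 19, 19]
ADD      [0, 38]
POP      [0]
PUSH 4   [0, 4]
DUP      [0, 4, 4]
GT       [0, 0]
MUL      [0]
DUP      [0, 0]
OVER     [0, 0, 0]
LT       [0, 0]
NEG      [0, 0]
POP      [0]
PUSH -4  [0, -4]
DIV      [0]
PUSH -9  [0, -9]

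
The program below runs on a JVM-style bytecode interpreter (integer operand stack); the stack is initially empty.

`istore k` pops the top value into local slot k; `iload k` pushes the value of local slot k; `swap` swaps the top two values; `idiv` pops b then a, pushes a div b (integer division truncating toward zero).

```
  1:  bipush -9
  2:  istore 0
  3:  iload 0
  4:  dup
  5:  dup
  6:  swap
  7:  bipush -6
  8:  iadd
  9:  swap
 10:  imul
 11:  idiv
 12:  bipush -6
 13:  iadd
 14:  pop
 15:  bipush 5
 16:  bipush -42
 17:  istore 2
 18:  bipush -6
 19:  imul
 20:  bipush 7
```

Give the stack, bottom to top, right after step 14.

bipush -9 : [-9]
istore 0  : []
iload 0   : [-9]
dup       : [-9, -9]
dup       : [-9, -9, -9]
swap      : [-9, -9, -9]
bipush -6 : [-9, -9, -9, -6]
iadd      : [-9, -9, -15]
swap      : [-9, -15, -9]
imul      : [-9, 135]
idiv      : [0]
bipush -6 : [0, -6]
iadd      : [-6]
pop       : []

[]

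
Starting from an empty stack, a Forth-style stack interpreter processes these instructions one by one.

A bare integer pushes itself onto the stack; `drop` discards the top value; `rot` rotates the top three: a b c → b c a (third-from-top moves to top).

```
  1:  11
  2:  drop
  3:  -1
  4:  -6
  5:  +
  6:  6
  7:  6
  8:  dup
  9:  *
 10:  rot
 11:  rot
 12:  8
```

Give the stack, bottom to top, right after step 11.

[36, -7, 6]

11    [11]
drop  []
-1    [-1]
-6    [-1, -6]
+     [-7]
6     [-7, 6]
6     [-7, 6, 6]
dup   [-7, 6, 6, 6]
*     [-7, 6, 36]
rot   [6, 36, -7]
rot   [36, -7, 6]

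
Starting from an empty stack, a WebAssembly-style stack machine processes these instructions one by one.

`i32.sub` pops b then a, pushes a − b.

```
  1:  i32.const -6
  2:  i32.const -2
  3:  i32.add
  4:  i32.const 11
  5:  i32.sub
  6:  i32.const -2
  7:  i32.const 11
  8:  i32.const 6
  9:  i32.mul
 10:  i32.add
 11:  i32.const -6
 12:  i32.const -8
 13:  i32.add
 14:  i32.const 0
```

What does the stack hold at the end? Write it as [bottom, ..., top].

[-19, 64, -14, 0]

i32.const -6 -> [-6]
i32.const -2 -> [-6, -2]
i32.add      -> [-8]
i32.const 11 -> [-8, 11]
i32.sub      -> [-19]
i32.const -2 -> [-19, -2]
i32.const 11 -> [-19, -2, 11]
i32.const 6  -> [-19, -2, 11, 6]
i32.mul      -> [-19, -2, 66]
i32.add      -> [-19, 64]
i32.const -6 -> [-19, 64, -6]
i32.const -8 -> [-19, 64, -6, -8]
i32.add      -> [-19, 64, -14]
i32.const 0  -> [-19, 64, -14, 0]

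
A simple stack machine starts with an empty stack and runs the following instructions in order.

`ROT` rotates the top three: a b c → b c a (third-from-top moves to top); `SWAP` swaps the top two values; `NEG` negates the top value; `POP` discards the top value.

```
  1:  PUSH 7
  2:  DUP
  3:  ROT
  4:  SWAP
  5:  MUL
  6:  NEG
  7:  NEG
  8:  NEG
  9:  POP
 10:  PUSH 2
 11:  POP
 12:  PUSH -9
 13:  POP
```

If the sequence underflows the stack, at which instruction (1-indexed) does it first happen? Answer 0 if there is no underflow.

3

PUSH 7 → [7]
DUP    → [7, 7]
ROT  — needs 3 operands, stack has 2 → underflow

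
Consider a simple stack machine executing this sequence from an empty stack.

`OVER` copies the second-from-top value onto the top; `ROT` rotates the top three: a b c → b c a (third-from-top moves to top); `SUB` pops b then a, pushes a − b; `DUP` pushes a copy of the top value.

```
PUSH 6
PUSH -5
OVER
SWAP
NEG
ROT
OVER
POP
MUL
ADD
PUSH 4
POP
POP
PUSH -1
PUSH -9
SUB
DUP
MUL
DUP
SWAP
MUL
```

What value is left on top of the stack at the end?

4096

PUSH 6  -> [6]
PUSH -5 -> [6, -5]
OVER    -> [6, -5, 6]
SWAP    -> [6, 6, -5]
NEG     -> [6, 6, 5]
ROT     -> [6, 5, 6]
OVER    -> [6, 5, 6, 5]
POP     -> [6, 5, 6]
MUL     -> [6, 30]
ADD     -> [36]
PUSH 4  -> [36, 4]
POP     -> [36]
POP     -> []
PUSH -1 -> [-1]
PUSH -9 -> [-1, -9]
SUB     -> [8]
DUP     -> [8, 8]
MUL     -> [64]
DUP     -> [64, 64]
SWAP    -> [64, 64]
MUL     -> [4096]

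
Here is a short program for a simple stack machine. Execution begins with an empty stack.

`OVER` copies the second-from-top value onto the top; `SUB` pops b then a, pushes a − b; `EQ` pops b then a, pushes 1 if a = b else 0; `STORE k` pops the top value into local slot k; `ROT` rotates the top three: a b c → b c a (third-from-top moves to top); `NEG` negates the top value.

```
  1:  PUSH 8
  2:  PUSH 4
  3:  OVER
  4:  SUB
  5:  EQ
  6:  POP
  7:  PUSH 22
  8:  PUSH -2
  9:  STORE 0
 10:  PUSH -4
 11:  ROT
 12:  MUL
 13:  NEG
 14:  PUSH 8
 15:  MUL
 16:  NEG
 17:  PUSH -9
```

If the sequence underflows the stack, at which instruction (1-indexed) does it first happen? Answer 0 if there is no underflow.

PUSH 8  -> 8
PUSH 4  -> 8 4
OVER    -> 8 4 8
SUB     -> 8 -4
EQ      -> 0
POP     -> (empty)
PUSH 22 -> 22
PUSH -2 -> 22 -2
STORE 0 -> 22
PUSH -4 -> 22 -4
ROT  — needs 3 operands, stack has 2 → underflow

11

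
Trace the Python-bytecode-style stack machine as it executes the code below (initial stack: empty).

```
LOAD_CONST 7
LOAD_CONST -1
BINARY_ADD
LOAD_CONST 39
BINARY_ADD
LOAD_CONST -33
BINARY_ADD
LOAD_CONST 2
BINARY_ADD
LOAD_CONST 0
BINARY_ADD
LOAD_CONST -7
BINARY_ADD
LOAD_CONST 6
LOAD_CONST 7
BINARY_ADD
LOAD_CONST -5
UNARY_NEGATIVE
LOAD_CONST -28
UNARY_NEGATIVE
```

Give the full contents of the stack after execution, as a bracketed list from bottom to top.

[7, 13, 5, 28]

LOAD_CONST 7   → 7
LOAD_CONST -1  → 7 -1
BINARY_ADD     → 6
LOAD_CONST 39  → 6 39
BINARY_ADD     → 45
LOAD_CONST -33 → 45 -33
BINARY_ADD     → 12
LOAD_CONST 2   → 12 2
BINARY_ADD     → 14
LOAD_CONST 0   → 14 0
BINARY_ADD     → 14
LOAD_CONST -7  → 14 -7
BINARY_ADD     → 7
LOAD_CONST 6   → 7 6
LOAD_CONST 7   → 7 6 7
BINARY_ADD     → 7 13
LOAD_CONST -5  → 7 13 -5
UNARY_NEGATIVE → 7 13 5
LOAD_CONST -28 → 7 13 5 -28
UNARY_NEGATIVE → 7 13 5 28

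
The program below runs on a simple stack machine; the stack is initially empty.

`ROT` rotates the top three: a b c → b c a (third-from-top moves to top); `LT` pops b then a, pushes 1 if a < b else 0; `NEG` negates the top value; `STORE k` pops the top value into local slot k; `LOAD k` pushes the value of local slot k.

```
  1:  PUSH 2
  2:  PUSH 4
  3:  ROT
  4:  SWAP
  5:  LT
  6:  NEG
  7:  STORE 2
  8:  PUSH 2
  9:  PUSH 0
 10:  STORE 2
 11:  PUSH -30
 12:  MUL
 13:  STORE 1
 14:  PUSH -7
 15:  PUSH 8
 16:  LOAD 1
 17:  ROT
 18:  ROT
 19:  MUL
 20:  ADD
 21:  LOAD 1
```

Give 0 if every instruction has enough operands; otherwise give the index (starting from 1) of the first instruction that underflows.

PUSH 2 -> 2
PUSH 4 -> 2 4
ROT  — needs 3 operands, stack has 2 → underflow

3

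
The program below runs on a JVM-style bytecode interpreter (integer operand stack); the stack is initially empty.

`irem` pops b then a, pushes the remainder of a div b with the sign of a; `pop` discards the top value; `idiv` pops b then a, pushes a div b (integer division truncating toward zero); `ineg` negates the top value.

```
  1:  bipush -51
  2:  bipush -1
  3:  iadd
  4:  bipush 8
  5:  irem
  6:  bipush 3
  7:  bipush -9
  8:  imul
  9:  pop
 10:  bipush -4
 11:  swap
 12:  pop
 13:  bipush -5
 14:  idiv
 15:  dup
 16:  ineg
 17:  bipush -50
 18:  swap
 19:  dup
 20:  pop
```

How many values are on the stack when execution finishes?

3

bipush -51 -> -51
bipush -1  -> -51 -1
iadd       -> -52
bipush 8   -> -52 8
irem       -> -4
bipush 3   -> -4 3
bipush -9  -> -4 3 -9
imul       -> -4 -27
pop        -> -4
bipush -4  -> -4 -4
swap       -> -4 -4
pop        -> -4
bipush -5  -> -4 -5
idiv       -> 0
dup        -> 0 0
ineg       -> 0 0
bipush -50 -> 0 0 -50
swap       -> 0 -50 0
dup        -> 0 -50 0 0
pop        -> 0 -50 0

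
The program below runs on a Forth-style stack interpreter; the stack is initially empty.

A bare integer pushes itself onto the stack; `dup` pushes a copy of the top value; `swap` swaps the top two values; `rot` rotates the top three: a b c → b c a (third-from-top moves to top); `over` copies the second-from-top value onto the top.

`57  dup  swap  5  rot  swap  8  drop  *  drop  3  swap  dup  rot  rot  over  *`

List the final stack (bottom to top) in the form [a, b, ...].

[57, 3, 171]

57    57
dup   57 57
swap  57 57
5     57 57 5
rot   57 5 57
swap  57 57 5
8     57 57 5 8
drop  57 57 5
*     57 285
drop  57
3     57 3
swap  3 57
dup   3 57 57
rot   57 57 3
rot   57 3 57
over  57 3 57 3
*     57 3 171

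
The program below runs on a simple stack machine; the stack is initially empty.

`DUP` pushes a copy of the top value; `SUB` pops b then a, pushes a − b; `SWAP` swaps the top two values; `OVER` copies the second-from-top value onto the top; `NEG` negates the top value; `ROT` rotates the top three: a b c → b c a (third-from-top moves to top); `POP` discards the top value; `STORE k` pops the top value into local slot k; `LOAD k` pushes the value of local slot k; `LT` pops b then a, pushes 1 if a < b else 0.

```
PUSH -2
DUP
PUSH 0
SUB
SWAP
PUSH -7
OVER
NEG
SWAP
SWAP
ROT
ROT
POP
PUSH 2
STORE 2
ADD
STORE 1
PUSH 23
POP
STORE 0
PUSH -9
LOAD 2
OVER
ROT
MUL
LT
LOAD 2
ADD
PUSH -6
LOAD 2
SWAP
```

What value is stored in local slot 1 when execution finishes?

PUSH -2 → [-2]
DUP     → [-2, -2]
PUSH 0  → [-2, -2, 0]
SUB     → [-2, -2]
SWAP    → [-2, -2]
PUSH -7 → [-2, -2, -7]
OVER    → [-2, -2, -7, -2]
NEG     → [-2, -2, -7, 2]
SWAP    → [-2, -2, 2, -7]
SWAP    → [-2, -2, -7, 2]
ROT     → [-2, -7, 2, -2]
ROT     → [-2, 2, -2, -7]
POP     → [-2, 2, -2]
PUSH 2  → [-2, 2, -2, 2]
STORE 2 → [-2, 2, -2]
ADD     → [-2, 0]
STORE 1 → [-2]
PUSH 23 → [-2, 23]
POP     → [-2]
STORE 0 → []
PUSH -9 → [-9]
LOAD 2  → [-9, 2]
OVER    → [-9, 2, -9]
ROT     → [2, -9, -9]
MUL     → [2, 81]
LT      → [1]
LOAD 2  → [1, 2]
ADD     → [3]
PUSH -6 → [3, -6]
LOAD 2  → [3, -6, 2]
SWAP    → [3, 2, -6]

0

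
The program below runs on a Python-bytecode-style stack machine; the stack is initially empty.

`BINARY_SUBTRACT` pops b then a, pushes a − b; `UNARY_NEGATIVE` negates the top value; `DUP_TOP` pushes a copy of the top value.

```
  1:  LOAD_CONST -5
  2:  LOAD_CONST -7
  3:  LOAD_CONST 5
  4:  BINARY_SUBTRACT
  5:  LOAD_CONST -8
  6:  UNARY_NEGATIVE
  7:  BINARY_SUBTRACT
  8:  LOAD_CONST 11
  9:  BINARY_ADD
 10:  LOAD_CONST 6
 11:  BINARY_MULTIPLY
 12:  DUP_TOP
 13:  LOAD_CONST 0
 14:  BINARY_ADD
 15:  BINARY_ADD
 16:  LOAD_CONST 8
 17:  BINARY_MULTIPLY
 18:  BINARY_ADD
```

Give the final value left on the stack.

-869

LOAD_CONST -5   : -5
LOAD_CONST -7   : -5 -7
LOAD_CONST 5    : -5 -7 5
BINARY_SUBTRACT : -5 -12
LOAD_CONST -8   : -5 -12 -8
UNARY_NEGATIVE  : -5 -12 8
BINARY_SUBTRACT : -5 -20
LOAD_CONST 11   : -5 -20 11
BINARY_ADD      : -5 -9
LOAD_CONST 6    : -5 -9 6
BINARY_MULTIPLY : -5 -54
DUP_TOP         : -5 -54 -54
LOAD_CONST 0    : -5 -54 -54 0
BINARY_ADD      : -5 -54 -54
BINARY_ADD      : -5 -108
LOAD_CONST 8    : -5 -108 8
BINARY_MULTIPLY : -5 -864
BINARY_ADD      : -869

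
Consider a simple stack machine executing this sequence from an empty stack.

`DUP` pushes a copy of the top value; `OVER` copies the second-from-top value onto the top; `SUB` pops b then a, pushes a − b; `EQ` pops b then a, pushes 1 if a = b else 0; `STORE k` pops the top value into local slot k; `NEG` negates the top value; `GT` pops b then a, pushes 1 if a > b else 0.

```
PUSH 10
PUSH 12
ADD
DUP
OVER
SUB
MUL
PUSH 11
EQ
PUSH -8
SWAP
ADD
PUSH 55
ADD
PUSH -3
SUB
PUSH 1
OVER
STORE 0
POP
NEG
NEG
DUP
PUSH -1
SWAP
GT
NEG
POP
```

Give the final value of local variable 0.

50

PUSH 10 → [10]
PUSH 12 → [10, 12]
ADD     → [22]
DUP     → [22, 22]
OVER    → [22, 22, 22]
SUB     → [22, 0]
MUL     → [0]
PUSH 11 → [0, 11]
EQ      → [0]
PUSH -8 → [0, -8]
SWAP    → [-8, 0]
ADD     → [-8]
PUSH 55 → [-8, 55]
ADD     → [47]
PUSH -3 → [47, -3]
SUB     → [50]
PUSH 1  → [50, 1]
OVER    → [50, 1, 50]
STORE 0 → [50, 1]
POP     → [50]
NEG     → [-50]
NEG     → [50]
DUP     → [50, 50]
PUSH -1 → [50, 50, -1]
SWAP    → [50, -1, 50]
GT      → [50, 0]
NEG     → [50, 0]
POP     → [50]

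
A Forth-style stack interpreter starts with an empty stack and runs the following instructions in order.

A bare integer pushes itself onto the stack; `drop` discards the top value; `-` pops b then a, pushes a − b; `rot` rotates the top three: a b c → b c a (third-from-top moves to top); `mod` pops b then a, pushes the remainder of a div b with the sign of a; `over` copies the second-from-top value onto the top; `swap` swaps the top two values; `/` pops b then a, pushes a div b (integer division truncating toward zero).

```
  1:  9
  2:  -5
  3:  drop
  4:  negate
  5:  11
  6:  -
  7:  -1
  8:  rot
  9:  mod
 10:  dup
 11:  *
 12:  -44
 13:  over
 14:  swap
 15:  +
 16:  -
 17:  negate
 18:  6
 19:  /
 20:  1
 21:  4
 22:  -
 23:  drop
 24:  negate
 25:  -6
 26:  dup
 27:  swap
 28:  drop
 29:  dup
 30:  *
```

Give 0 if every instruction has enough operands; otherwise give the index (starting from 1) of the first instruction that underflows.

9      → 9
-5     → 9 -5
drop   → 9
negate → -9
11     → -9 11
-      → -20
-1     → -20 -1
rot  — needs 3 operands, stack has 2 → underflow

8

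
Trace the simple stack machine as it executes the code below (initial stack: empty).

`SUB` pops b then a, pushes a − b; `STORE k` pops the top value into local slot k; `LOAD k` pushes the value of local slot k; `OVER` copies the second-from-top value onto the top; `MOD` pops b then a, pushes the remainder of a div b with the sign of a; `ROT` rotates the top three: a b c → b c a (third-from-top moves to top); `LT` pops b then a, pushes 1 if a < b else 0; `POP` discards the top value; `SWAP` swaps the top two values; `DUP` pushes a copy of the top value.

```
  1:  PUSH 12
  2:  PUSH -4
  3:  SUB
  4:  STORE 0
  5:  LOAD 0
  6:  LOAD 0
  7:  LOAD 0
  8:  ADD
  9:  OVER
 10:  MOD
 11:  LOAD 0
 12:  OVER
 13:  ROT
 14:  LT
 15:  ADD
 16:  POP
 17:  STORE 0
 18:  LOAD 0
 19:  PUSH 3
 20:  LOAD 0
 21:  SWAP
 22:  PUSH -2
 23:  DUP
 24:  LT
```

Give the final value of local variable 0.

16

PUSH 12 → [12]
PUSH -4 → [12, -4]
SUB     → [16]
STORE 0 → []
LOAD 0  → [16]
LOAD 0  → [16, 16]
LOAD 0  → [16, 16, 16]
ADD     → [16, 32]
OVER    → [16, 32, 16]
MOD     → [16, 0]
LOAD 0  → [16, 0, 16]
OVER    → [16, 0, 16, 0]
ROT     → [16, 16, 0, 0]
LT      → [16, 16, 0]
ADD     → [16, 16]
POP     → [16]
STORE 0 → []
LOAD 0  → [16]
PUSH 3  → [16, 3]
LOAD 0  → [16, 3, 16]
SWAP    → [16, 16, 3]
PUSH -2 → [16, 16, 3, -2]
DUP     → [16, 16, 3, -2, -2]
LT      → [16, 16, 3, 0]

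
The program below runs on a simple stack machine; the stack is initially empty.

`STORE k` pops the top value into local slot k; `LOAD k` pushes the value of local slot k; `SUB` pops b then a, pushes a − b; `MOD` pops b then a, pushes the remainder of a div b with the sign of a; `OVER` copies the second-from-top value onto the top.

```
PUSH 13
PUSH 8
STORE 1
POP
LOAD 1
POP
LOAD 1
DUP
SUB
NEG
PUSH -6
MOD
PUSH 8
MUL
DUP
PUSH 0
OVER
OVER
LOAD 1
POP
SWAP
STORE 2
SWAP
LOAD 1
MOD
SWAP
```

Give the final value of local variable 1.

PUSH 13  [13]
PUSH 8   [13, 8]
STORE 1  [13]
POP      []
LOAD 1   [8]
POP      []
LOAD 1   [8]
DUP      [8, 8]
SUB      [0]
NEG      [0]
PUSH -6  [0, -6]
MOD      [0]
PUSH 8   [0, 8]
MUL      [0]
DUP      [0, 0]
PUSH 0   [0, 0, 0]
OVER     [0, 0, 0, 0]
OVER     [0, 0, 0, 0, 0]
LOAD 1   [0, 0, 0, 0, 0, 8]
POP      [0, 0, 0, 0, 0]
SWAP     [0, 0, 0, 0, 0]
STORE 2  [0, 0, 0, 0]
SWAP     [0, 0, 0, 0]
LOAD 1   [0, 0, 0, 0, 8]
MOD      [0, 0, 0, 0]
SWAP     [0, 0, 0, 0]

8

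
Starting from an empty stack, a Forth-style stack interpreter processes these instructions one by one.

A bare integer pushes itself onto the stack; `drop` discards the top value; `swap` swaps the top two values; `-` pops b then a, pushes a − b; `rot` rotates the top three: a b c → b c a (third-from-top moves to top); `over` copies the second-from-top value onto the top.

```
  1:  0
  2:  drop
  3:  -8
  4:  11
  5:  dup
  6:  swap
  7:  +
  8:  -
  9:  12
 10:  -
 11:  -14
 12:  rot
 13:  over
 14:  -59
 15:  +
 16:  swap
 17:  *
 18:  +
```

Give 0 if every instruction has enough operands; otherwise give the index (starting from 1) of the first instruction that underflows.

0    : [0]
drop : []
-8   : [-8]
11   : [-8, 11]
dup  : [-8, 11, 11]
swap : [-8, 11, 11]
+    : [-8, 22]
-    : [-30]
12   : [-30, 12]
-    : [-42]
-14  : [-42, -14]
rot  — needs 3 operands, stack has 2 → underflow

12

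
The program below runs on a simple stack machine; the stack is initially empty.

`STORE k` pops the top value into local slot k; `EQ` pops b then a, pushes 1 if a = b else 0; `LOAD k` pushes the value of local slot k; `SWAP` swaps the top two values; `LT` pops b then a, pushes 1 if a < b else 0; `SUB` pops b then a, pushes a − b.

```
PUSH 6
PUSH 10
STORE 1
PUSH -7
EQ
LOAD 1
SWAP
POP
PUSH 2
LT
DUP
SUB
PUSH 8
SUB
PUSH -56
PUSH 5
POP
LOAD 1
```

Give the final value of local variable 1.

PUSH 6    6
PUSH 10   6 10
STORE 1   6
PUSH -7   6 -7
EQ        0
LOAD 1    0 10
SWAP      10 0
POP       10
PUSH 2    10 2
LT        0
DUP       0 0
SUB       0
PUSH 8    0 8
SUB       -8
PUSH -56  -8 -56
PUSH 5    -8 -56 5
POP       -8 -56
LOAD 1    -8 -56 10

10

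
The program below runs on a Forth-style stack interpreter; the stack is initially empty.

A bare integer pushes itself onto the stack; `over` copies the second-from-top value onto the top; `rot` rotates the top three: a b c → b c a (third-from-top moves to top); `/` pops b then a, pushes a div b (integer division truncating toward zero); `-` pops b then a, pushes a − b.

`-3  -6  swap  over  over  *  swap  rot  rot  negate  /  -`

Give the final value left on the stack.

-3     -> -3
-6     -> -3 -6
swap   -> -6 -3
over   -> -6 -3 -6
over   -> -6 -3 -6 -3
*      -> -6 -3 18
swap   -> -6 18 -3
rot    -> 18 -3 -6
rot    -> -3 -6 18
negate -> -3 -6 -18
/      -> -3 0
-      -> -3

-3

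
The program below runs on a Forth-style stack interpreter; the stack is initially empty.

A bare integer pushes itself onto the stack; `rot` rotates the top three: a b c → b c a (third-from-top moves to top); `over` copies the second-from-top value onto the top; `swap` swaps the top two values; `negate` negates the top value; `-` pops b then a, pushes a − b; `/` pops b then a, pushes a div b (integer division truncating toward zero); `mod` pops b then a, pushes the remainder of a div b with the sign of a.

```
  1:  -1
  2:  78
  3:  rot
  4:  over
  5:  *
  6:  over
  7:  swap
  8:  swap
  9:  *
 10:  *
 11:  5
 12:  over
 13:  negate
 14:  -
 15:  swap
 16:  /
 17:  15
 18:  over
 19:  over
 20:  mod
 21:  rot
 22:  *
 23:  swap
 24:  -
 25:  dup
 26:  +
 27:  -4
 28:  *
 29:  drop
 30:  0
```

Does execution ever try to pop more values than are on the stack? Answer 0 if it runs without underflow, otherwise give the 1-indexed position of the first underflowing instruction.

3

-1 : -1
78 : -1 78
rot  — needs 3 operands, stack has 2 → underflow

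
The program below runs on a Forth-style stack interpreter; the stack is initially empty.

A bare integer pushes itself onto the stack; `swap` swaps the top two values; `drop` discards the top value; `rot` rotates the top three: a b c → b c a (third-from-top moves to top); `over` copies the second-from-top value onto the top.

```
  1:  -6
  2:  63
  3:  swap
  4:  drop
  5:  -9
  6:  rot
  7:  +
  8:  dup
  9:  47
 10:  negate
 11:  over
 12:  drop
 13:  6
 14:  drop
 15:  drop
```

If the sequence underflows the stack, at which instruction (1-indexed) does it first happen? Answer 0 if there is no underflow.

6

-6    -6
63    -6 63
swap  63 -6
drop  63
-9    63 -9
rot  — needs 3 operands, stack has 2 → underflow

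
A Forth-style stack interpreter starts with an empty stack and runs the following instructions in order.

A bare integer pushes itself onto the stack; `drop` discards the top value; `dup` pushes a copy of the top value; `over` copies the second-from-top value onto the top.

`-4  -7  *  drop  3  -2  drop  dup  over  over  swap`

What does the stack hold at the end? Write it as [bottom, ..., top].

[3, 3, 3, 3]

-4   -> -4
-7   -> -4 -7
*    -> 28
drop -> (empty)
3    -> 3
-2   -> 3 -2
drop -> 3
dup  -> 3 3
over -> 3 3 3
over -> 3 3 3 3
swap -> 3 3 3 3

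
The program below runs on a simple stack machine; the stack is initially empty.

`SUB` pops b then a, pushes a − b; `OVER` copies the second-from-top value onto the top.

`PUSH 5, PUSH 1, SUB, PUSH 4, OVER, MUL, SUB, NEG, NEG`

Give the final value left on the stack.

-12

PUSH 5 : 5
PUSH 1 : 5 1
SUB    : 4
PUSH 4 : 4 4
OVER   : 4 4 4
MUL    : 4 16
SUB    : -12
NEG    : 12
NEG    : -12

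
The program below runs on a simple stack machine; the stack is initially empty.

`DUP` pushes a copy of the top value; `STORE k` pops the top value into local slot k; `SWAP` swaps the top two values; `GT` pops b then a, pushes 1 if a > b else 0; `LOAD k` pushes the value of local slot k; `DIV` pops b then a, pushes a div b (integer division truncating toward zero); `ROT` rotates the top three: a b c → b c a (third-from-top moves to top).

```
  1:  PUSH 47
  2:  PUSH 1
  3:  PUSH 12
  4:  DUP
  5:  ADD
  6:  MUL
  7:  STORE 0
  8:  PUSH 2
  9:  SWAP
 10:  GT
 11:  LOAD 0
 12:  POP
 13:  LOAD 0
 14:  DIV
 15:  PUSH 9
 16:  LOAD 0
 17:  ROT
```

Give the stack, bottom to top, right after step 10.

[0]

PUSH 47 : [47]
PUSH 1  : [47, 1]
PUSH 12 : [47, 1, 12]
DUP     : [47, 1, 12, 12]
ADD     : [47, 1, 24]
MUL     : [47, 24]
STORE 0 : [47]
PUSH 2  : [47, 2]
SWAP    : [2, 47]
GT      : [0]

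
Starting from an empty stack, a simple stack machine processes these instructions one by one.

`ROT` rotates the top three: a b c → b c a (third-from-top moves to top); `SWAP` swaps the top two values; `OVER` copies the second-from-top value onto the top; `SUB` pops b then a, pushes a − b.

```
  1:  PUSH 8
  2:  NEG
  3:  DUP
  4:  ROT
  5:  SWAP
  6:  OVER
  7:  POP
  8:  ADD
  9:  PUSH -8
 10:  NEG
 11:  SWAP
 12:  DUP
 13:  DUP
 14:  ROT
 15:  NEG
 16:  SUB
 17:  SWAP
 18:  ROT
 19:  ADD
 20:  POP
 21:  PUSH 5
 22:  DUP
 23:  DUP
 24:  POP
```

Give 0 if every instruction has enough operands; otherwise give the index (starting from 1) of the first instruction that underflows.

4

PUSH 8 : 8
NEG    : -8
DUP    : -8 -8
ROT  — needs 3 operands, stack has 2 → underflow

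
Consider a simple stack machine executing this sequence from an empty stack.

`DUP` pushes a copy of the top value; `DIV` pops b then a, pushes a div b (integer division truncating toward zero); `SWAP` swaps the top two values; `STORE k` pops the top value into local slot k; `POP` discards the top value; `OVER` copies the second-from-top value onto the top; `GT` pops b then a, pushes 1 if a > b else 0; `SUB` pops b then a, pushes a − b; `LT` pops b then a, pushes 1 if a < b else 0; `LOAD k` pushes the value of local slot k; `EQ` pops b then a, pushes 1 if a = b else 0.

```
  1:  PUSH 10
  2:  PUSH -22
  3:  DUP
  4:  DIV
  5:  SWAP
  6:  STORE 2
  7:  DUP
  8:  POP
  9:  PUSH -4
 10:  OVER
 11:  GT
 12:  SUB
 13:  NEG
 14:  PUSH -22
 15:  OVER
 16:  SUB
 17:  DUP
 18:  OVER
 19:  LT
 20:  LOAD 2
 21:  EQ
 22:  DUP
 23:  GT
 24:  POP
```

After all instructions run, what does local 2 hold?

PUSH 10  : [10]
PUSH -22 : [10, -22]
DUP      : [10, -22, -22]
DIV      : [10, 1]
SWAP     : [1, 10]
STORE 2  : [1]
DUP      : [1, 1]
POP      : [1]
PUSH -4  : [1, -4]
OVER     : [1, -4, 1]
GT       : [1, 0]
SUB      : [1]
NEG      : [-1]
PUSH -22 : [-1, -22]
OVER     : [-1, -22, -1]
SUB      : [-1, -21]
DUP      : [-1, -21, -21]
OVER     : [-1, -21, -21, -21]
LT       : [-1, -21, 0]
LOAD 2   : [-1, -21, 0, 10]
EQ       : [-1, -21, 0]
DUP      : [-1, -21, 0, 0]
GT       : [-1, -21, 0]
POP      : [-1, -21]

10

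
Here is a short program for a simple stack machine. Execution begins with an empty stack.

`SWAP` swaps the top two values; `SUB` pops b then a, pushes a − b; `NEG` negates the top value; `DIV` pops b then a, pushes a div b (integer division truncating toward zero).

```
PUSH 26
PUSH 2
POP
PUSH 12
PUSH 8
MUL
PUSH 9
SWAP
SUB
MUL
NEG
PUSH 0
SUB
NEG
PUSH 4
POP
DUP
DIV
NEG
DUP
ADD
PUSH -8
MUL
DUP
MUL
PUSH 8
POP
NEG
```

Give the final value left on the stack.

-256

PUSH 26 → 26
PUSH 2  → 26 2
POP     → 26
PUSH 12 → 26 12
PUSH 8  → 26 12 8
MUL     → 26 96
PUSH 9  → 26 96 9
SWAP    → 26 9 96
SUB     → 26 -87
MUL     → -2262
NEG     → 2262
PUSH 0  → 2262 0
SUB     → 2262
NEG     → -2262
PUSH 4  → -2262 4
POP     → -2262
DUP     → -2262 -2262
DIV     → 1
NEG     → -1
DUP     → -1 -1
ADD     → -2
PUSH -8 → -2 -8
MUL     → 16
DUP     → 16 16
MUL     → 256
PUSH 8  → 256 8
POP     → 256
NEG     → -256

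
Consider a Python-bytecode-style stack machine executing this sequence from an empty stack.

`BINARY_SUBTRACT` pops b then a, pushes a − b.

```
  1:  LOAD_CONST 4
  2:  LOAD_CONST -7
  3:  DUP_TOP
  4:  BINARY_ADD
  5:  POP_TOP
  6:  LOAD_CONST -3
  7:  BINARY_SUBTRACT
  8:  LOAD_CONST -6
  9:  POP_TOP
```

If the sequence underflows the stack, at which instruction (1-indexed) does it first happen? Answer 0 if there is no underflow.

LOAD_CONST 4    → 4
LOAD_CONST -7   → 4 -7
DUP_TOP         → 4 -7 -7
BINARY_ADD      → 4 -14
POP_TOP         → 4
LOAD_CONST -3   → 4 -3
BINARY_SUBTRACT → 7
LOAD_CONST -6   → 7 -6
POP_TOP         → 7

0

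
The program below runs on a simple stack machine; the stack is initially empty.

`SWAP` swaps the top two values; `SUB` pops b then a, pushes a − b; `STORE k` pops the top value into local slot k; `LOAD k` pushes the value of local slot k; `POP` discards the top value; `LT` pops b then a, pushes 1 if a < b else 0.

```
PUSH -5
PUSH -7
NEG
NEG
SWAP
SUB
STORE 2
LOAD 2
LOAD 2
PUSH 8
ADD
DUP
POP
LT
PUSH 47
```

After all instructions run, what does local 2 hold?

-2

PUSH -5 : [-5]
PUSH -7 : [-5, -7]
NEG     : [-5, 7]
NEG     : [-5, -7]
SWAP    : [-7, -5]
SUB     : [-2]
STORE 2 : []
LOAD 2  : [-2]
LOAD 2  : [-2, -2]
PUSH 8  : [-2, -2, 8]
ADD     : [-2, 6]
DUP     : [-2, 6, 6]
POP     : [-2, 6]
LT      : [1]
PUSH 47 : [1, 47]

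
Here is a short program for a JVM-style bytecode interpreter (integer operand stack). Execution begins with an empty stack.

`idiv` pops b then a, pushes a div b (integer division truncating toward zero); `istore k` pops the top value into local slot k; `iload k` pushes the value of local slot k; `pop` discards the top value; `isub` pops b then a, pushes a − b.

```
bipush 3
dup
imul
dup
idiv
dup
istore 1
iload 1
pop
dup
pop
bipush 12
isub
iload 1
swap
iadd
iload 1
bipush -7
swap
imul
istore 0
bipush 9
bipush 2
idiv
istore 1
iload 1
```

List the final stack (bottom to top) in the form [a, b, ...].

[-10, 4]

bipush 3   3
dup        3 3
imul       9
dup        9 9
idiv       1
dup        1 1
istore 1   1
iload 1    1 1
pop        1
dup        1 1
pop        1
bipush 12  1 12
isub       -11
iload 1    -11 1
swap       1 -11
iadd       -10
iload 1    -10 1
bipush -7  -10 1 -7
swap       -10 -7 1
imul       -10 -7
istore 0   -10
bipush 9   -10 9
bipush 2   -10 9 2
idiv       -10 4
istore 1   -10
iload 1    -10 4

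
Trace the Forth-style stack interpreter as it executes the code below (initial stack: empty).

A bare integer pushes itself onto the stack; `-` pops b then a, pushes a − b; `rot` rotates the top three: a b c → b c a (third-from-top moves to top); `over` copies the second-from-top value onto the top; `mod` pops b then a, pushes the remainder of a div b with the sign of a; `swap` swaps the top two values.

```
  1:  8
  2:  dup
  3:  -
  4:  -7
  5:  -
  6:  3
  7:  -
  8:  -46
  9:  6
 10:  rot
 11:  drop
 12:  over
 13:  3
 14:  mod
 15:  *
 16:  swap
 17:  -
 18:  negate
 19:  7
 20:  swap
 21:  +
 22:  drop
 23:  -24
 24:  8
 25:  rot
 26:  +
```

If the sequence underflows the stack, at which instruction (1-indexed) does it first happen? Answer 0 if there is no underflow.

25

8       8
dup     8 8
-       0
-7      0 -7
-       7
3       7 3
-       4
-46     4 -46
6       4 -46 6
rot     -46 6 4
drop    -46 6
over    -46 6 -46
3       -46 6 -46 3
mod     -46 6 -1
*       -46 -6
swap    -6 -46
-       40
negate  -40
7       -40 7
swap    7 -40
+       -33
drop    (empty)
-24     -24
8       -24 8
rot  — needs 3 operands, stack has 2 → underflow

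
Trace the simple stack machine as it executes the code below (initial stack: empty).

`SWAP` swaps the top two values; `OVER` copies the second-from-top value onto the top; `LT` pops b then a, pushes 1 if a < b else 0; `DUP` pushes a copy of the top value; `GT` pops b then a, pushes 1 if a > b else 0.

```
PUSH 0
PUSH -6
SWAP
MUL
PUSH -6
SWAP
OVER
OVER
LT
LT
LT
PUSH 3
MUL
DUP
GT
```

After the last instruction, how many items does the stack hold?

1

PUSH 0  → [0]
PUSH -6 → [0, -6]
SWAP    → [-6, 0]
MUL     → [0]
PUSH -6 → [0, -6]
SWAP    → [-6, 0]
OVER    → [-6, 0, -6]
OVER    → [-6, 0, -6, 0]
LT      → [-6, 0, 1]
LT      → [-6, 1]
LT      → [1]
PUSH 3  → [1, 3]
MUL     → [3]
DUP     → [3, 3]
GT      → [0]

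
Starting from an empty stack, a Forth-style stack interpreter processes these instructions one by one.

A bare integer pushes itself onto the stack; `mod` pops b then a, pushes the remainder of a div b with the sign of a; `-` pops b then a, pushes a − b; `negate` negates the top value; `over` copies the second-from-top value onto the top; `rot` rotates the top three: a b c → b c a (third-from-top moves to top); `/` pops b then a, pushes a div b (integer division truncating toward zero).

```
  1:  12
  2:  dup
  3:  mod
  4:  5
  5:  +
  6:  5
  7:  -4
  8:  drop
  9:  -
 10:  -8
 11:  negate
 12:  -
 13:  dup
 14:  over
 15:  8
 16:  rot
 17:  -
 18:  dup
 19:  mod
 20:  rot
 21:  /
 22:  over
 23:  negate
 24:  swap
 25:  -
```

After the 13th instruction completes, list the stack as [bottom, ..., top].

12     : [12]
dup    : [12, 12]
mod    : [0]
5      : [0, 5]
+      : [5]
5      : [5, 5]
-4     : [5, 5, -4]
drop   : [5, 5]
-      : [0]
-8     : [0, -8]
negate : [0, 8]
-      : [-8]
dup    : [-8, -8]

[-8, -8]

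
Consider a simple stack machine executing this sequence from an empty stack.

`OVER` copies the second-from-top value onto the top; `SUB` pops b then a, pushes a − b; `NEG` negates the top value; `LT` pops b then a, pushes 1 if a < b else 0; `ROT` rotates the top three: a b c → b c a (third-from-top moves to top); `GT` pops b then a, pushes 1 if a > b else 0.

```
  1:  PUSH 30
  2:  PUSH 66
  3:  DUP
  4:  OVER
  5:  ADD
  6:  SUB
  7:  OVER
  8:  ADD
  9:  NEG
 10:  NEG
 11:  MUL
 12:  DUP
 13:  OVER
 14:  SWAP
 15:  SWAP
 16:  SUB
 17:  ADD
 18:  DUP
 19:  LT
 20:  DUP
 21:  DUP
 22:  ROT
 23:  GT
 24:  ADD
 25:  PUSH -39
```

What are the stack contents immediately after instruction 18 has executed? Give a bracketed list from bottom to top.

[-1080, -1080]

PUSH 30 : [30]
PUSH 66 : [30, 66]
DUP     : [30, 66, 66]
OVER    : [30, 66, 66, 66]
ADD     : [30, 66, 132]
SUB     : [30, -66]
OVER    : [30, -66, 30]
ADD     : [30, -36]
NEG     : [30, 36]
NEG     : [30, -36]
MUL     : [-1080]
DUP     : [-1080, -1080]
OVER    : [-1080, -1080, -1080]
SWAP    : [-1080, -1080, -1080]
SWAP    : [-1080, -1080, -1080]
SUB     : [-1080, 0]
ADD     : [-1080]
DUP     : [-1080, -1080]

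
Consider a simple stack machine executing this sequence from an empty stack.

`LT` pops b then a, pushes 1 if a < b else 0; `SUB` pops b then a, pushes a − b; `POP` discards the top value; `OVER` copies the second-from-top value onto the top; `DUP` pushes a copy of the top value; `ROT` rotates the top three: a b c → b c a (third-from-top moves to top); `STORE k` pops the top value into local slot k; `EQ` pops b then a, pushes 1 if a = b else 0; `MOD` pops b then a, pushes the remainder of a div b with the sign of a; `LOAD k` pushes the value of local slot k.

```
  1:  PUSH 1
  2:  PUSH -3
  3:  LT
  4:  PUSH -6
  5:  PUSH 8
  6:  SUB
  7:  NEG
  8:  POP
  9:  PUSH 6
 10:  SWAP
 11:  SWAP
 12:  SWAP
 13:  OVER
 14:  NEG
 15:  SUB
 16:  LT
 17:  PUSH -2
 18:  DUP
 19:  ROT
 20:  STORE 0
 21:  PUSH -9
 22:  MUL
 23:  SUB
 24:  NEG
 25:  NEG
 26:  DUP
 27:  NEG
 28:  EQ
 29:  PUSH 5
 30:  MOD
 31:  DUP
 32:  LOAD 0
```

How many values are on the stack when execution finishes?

PUSH 1   1
PUSH -3  1 -3
LT       0
PUSH -6  0 -6
PUSH 8   0 -6 8
SUB      0 -14
NEG      0 14
POP      0
PUSH 6   0 6
SWAP     6 0
SWAP     0 6
SWAP     6 0
OVER     6 0 6
NEG      6 0 -6
SUB      6 6
LT       0
PUSH -2  0 -2
DUP      0 -2 -2
ROT      -2 -2 0
STORE 0  -2 -2
PUSH -9  -2 -2 -9
MUL      -2 18
SUB      -20
NEG      20
NEG      -20
DUP      -20 -20
NEG      -20 20
EQ       0
PUSH 5   0 5
MOD      0
DUP      0 0
LOAD 0   0 0 0

3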